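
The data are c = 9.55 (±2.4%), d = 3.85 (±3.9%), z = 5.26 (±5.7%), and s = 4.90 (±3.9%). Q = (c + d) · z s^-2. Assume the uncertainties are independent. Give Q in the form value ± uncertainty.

2.94 ± 0.290

Let u = c + d = 13.4. δu = √(δc² + δd²) = √(0.0525 + 0.0225) = 0.274, so δu/u = 0.0204.
Q is then a monomial in u, z, s:
δQ/Q = √((δu/u)² + (1·δz/z)² + (-2·δs/s)²) = √(0.000418 + 0.00325 + 0.00608) = 0.0987
Q = 2.94, so δQ = 0.0987 × 2.94 = 0.290.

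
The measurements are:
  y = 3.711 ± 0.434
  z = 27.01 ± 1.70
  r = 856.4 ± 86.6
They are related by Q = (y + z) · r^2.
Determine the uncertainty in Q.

Let u = y + z = 30.72. δu = √(δy² + δz²) = √(0.188 + 2.89) = 1.75, so δu/u = 0.0571.
Q is then a monomial in u, r:
δQ/Q = √((δu/u)² + (2·δr/r)²) = √(0.00326 + 0.0409) = 0.210
Q = 2.253e+07, so δQ = 0.210 × 2.253e+07 = 4.74e+06.

4.74e+06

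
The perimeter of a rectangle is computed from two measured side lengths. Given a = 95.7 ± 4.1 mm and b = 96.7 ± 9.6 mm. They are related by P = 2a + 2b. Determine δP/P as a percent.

Sums and differences: (δP)² = Σ (cᵢ δxᵢ)².
  (2·δa)² = 67.2;  (2·δb)² = 369
δP = √(436) = 20.9 mm
P = 385 mm, so δP/P = 20.9/385 = 0.0543.

5.43%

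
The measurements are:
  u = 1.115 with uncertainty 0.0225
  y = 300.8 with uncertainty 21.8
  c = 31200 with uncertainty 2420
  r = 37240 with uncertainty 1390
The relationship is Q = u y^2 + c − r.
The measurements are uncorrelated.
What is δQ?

15000

Let p = u·y^2 = 100900. δp/p = √((1·δu/u)² + (2·δy/y)²) = √(0.000407 + 0.0210) = 0.146, so δp = 14800.
Q = p + c − r: δQ = √(δp² + δc² + δr²) = √(2.18e+08 + 5.86e+06 + 1.93e+06) = 15000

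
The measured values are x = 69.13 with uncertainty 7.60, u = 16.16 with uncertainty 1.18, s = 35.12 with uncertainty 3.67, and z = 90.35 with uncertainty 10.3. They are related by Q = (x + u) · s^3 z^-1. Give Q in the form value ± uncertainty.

Let w = x + u = 85.29. δw = √(δx² + δu²) = √(57.8 + 1.39) = 7.69, so δw/w = 0.0902.
Q is then a monomial in w, s, z:
δQ/Q = √((δw/w)² + (3·δs/s)² + (-1·δz/z)²) = √(0.00813 + 0.0983 + 0.0130) = 0.346
Q = 40890, so δQ = 0.346 × 40890 = 14100.

40890 ± 14100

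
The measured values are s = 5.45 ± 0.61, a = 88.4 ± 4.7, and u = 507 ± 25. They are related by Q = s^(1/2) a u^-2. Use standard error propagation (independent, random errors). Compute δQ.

0.000101

Products/powers → add relative errors in quadrature, weighted by exponent:
  (½·δs/s)² = (0.5×0.112)² = 0.00313;  (1·δa/a)² = (1×0.0532)² = 0.00283;  (-2·δu/u)² = (-2×0.0493)² = 0.00973
δQ/Q = √(0.0157) = 0.125
Q = 0.000803, so δQ = 0.125 × 0.000803 = 0.000101.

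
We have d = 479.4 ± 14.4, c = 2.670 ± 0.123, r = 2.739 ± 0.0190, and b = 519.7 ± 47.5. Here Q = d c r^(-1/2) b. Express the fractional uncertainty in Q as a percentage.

10.7%

Each factor contributes (exponent × relative error)² to (δQ/Q)²:
  (1·δd/d)² = (1×0.0300)² = 0.000902;  (1·δc/c)² = (1×0.0461)² = 0.00212;  (−½·δr/r)² = (-0.5×0.00694)² = 1.2e-05;  (1·δb/b)² = (1×0.0914)² = 0.00835
δQ/Q = √(0.0114) = 0.107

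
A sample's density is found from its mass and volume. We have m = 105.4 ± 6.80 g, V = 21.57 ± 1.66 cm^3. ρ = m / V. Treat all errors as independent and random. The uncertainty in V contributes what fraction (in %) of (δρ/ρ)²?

58.7%

(δρ/ρ)² = (1·δm/m)² + (-1·δV/V)²
  m term: (1×0.0645)² = 0.00416
  V term: (-1×0.0770)² = 0.00592
Total = 0.0101. Share from V = 0.00592/0.0101 = 0.587.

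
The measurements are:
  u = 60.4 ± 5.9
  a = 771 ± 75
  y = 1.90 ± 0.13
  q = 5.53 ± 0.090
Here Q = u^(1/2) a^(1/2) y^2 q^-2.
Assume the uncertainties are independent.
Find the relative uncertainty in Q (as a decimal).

0.157

Products/powers → add relative errors in quadrature, weighted by exponent:
  (½·δu/u)² = (0.5×0.0977)² = 0.00239;  (½·δa/a)² = (0.5×0.0973)² = 0.00237;  (2·δy/y)² = (2×0.0684)² = 0.0187;  (-2·δq/q)² = (-2×0.0163)² = 0.00106
δQ/Q = √(0.0245) = 0.157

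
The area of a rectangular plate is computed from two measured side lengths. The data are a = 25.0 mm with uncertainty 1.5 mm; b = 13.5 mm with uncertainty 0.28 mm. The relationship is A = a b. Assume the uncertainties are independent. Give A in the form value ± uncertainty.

338 ± 21.4 mm^2

Relative error in a monomial: (δA/A)² = Σ (nᵢ · δxᵢ/xᵢ)².
  (1·δa/a)² = (1×0.0600)² = 0.00360;  (1·δb/b)² = (1×0.0207)² = 0.000430
δA/A = √(0.00403) = 0.0635
A = 338 mm^2, so δA = 0.0635 × 338 = 21.4 mm^2.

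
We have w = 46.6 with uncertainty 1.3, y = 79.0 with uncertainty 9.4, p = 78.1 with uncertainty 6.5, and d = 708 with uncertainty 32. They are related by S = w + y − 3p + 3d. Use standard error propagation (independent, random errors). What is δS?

98.4

Each term contributes (cᵢ δxᵢ)² to (δS)²:
  (δw)² = 1.69;  (δy)² = 88.4;  (3·δp)² = 380;  (3·δd)² = 9220
δS = √(9690) = 98.4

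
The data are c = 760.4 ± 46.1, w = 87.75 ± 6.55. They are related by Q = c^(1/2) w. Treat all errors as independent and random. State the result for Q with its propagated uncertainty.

Each factor contributes (exponent × relative error)² to (δQ/Q)²:
  (½·δc/c)² = (0.5×0.0606)² = 0.000919;  (1·δw/w)² = (1×0.0746)² = 0.00557
δQ/Q = √(0.00649) = 0.0806
Q = 2420, so δQ = 0.0806 × 2420 = 195.

2420 ± 195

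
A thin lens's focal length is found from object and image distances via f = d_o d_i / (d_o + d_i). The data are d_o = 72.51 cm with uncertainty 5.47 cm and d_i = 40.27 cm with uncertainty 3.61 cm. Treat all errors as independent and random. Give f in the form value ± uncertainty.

25.89 ± 1.65 cm

∂f/∂d_o = (d_i/(d_o+d_i))² = 0.127;  ∂f/∂d_i = (d_o/(d_o+d_i))² = 0.413
δf = √((∂f/∂d_o · δd_o)² + (∂f/∂d_i · δd_i)²) = √(0.486 + 2.23) = 1.65 cm
f = 25.89 cm.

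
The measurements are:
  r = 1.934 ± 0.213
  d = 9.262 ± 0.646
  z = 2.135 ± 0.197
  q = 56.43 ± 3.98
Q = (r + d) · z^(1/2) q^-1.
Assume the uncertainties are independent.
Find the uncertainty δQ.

0.0301

Let u = r + d = 11.20. δu = √(δr² + δd²) = √(0.0454 + 0.417) = 0.680, so δu/u = 0.0608.
Q is then a monomial in u, z, q:
δQ/Q = √((δu/u)² + (½·δz/z)² + (-1·δq/q)²) = √(0.00369 + 0.00213 + 0.00497) = 0.104
Q = 0.2899, so δQ = 0.104 × 0.2899 = 0.0301.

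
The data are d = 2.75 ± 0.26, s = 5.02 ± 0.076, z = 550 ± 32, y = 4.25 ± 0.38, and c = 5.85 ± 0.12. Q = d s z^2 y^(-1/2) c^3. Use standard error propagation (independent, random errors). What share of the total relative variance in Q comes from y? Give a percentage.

(δQ/Q)² = (1·δd/d)² + (1·δs/s)² + (2·δz/z)² + (−½·δy/y)² + (3·δc/c)²
  d term: (1×0.0945)² = 0.00894
  s term: (1×0.0151)² = 0.000229
  z term: (2×0.0582)² = 0.0135
  y term: (-0.5×0.0894)² = 0.00200
  c term: (3×0.0205)² = 0.00379
Total = 0.0285. Share from y = 0.00200/0.0285 = 0.0701.

7.01%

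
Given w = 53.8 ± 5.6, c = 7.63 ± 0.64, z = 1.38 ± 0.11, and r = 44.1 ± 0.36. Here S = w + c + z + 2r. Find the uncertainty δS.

For a sum/difference, combine absolute errors in quadrature:
  (δw)² = 31.4;  (δc)² = 0.410;  (δz)² = 0.0121;  (2·δr)² = 0.518
δS = √(32.3) = 5.68

5.68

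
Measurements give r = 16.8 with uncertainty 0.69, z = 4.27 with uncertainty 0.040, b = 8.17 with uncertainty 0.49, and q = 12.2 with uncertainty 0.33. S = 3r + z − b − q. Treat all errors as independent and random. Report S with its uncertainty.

34.3 ± 2.15

Sums and differences: (δS)² = Σ (cᵢ δxᵢ)².
  (3·δr)² = 4.28;  (δz)² = 0.00160;  (δb)² = 0.240;  (δq)² = 0.109
δS = √(4.64) = 2.15
S = 34.3.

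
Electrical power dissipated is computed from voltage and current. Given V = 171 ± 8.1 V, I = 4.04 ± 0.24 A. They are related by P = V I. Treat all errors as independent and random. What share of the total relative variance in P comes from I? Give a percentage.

(δP/P)² = (1·δV/V)² + (1·δI/I)²
  V term: (1×0.0474)² = 0.00224
  I term: (1×0.0594)² = 0.00353
Total = 0.00577. Share from I = 0.00353/0.00577 = 0.611.

61.1%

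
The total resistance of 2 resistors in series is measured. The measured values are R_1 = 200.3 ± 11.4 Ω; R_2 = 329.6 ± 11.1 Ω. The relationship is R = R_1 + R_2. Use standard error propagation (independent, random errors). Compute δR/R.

0.0300

Sums and differences: (δR)² = Σ (cᵢ δxᵢ)².
  (δR_1)² = 130;  (δR_2)² = 123
δR = √(253) = 15.9 Ω
R = 529.9 Ω, so δR/R = 15.9/529.9 = 0.0300.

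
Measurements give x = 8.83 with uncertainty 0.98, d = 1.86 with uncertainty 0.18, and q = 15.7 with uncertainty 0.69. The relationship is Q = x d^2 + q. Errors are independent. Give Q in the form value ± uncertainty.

Let p = x·d^2 = 30.5. δp/p = √((1·δx/x)² + (2·δd/d)²) = √(0.0123 + 0.0375) = 0.223, so δp = 6.82.
Q = p + q: δQ = √(δp² + δq²) = √(46.5 + 0.476) = 6.85
Q = 46.2.

46.2 ± 6.85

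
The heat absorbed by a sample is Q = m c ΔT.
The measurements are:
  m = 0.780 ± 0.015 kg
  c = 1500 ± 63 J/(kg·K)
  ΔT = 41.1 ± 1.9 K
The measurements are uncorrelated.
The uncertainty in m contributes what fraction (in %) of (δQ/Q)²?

(δQ/Q)² = (1·δm/m)² + (1·δc/c)² + (1·δΔT/ΔT)²
  m term: (1×0.0192)² = 0.000370
  c term: (1×0.0420)² = 0.00176
  ΔT term: (1×0.0462)² = 0.00214
Total = 0.00427. Share from m = 0.000370/0.00427 = 0.0866.

8.66%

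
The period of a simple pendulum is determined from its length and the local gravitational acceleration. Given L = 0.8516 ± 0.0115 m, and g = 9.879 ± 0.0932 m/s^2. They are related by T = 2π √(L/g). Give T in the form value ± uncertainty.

1.845 ± 0.0152 s

Each factor contributes (exponent × relative error)² to (δT/T)²:
  (½·δL/L)² = (0.5×0.0135)² = 4.56e-05;  (−½·δg/g)² = (-0.5×0.00943)² = 2.23e-05
δT/T = √(6.78e-05) = 0.00824
T = 1.845 s, so δT = 0.00824 × 1.845 = 0.0152 s.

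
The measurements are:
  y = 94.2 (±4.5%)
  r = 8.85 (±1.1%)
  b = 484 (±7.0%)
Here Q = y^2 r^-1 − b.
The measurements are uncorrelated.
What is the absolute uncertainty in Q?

Let p = y^2·r^-1 = 1000. δp/p = √((2·δy/y)² + (-1·δr/r)²) = √(0.00810 + 0.000121) = 0.0907, so δp = 90.9.
Q = p − b: δQ = √(δp² + δb²) = √(8260 + 1150) = 97.0

97.0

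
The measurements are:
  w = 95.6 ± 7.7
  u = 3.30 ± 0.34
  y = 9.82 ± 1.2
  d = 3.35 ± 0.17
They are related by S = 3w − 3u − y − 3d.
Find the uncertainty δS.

23.2

Absolute uncertainties add in quadrature for a linear combination:
  (3·δw)² = 534;  (3·δu)² = 1.04;  (δy)² = 1.44;  (3·δd)² = 0.260
δS = √(536) = 23.2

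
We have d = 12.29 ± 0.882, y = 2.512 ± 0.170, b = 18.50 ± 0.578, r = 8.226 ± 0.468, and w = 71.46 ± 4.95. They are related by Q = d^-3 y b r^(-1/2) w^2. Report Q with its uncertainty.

44.57 ± 12.0

Relative error in a monomial: (δQ/Q)² = Σ (nᵢ · δxᵢ/xᵢ)².
  (-3·δd/d)² = (-3×0.0718)² = 0.0464;  (1·δy/y)² = (1×0.0677)² = 0.00458;  (1·δb/b)² = (1×0.0312)² = 0.000976;  (−½·δr/r)² = (-0.5×0.0569)² = 0.000809;  (2·δw/w)² = (2×0.0693)² = 0.0192
δQ/Q = √(0.0719) = 0.268
Q = 44.57, so δQ = 0.268 × 44.57 = 12.0.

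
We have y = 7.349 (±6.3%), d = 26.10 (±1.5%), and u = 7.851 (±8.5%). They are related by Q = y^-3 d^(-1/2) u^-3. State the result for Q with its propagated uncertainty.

Since Q is a product/quotient, work with relative uncertainties:
  (-3·δy/y)² = (-3×0.0630)² = 0.0357;  (−½·δd/d)² = (-0.5×0.0150)² = 5.62e-05;  (-3·δu/u)² = (-3×0.0850)² = 0.0650
δQ/Q = √(0.101) = 0.317
Q = 1.019e-06, so δQ = 0.317 × 1.019e-06 = 3.24e-07.

(1.019 ± 0.324) × 10^-6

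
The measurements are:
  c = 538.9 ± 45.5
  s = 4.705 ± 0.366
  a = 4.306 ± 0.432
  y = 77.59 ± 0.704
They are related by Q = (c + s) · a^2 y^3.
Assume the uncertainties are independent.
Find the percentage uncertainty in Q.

21.9%

Let u = c + s = 543.6. δu = √(δc² + δs²) = √(2070 + 0.134) = 45.5, so δu/u = 0.0837.
Q is then a monomial in u, a, y:
δQ/Q = √((δu/u)² + (2·δa/a)² + (3·δy/y)²) = √(0.00701 + 0.0403 + 0.000741) = 0.219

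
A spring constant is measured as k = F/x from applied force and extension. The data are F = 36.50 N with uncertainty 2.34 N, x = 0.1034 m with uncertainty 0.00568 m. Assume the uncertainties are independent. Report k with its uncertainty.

Since k is a product/quotient, work with relative uncertainties:
  (1·δF/F)² = (1×0.0641)² = 0.00411;  (-1·δx/x)² = (-1×0.0549)² = 0.00302
δk/k = √(0.00713) = 0.0844
k = 353.0 N/m, so δk = 0.0844 × 353.0 = 29.8 N/m.

353.0 ± 29.8 N/m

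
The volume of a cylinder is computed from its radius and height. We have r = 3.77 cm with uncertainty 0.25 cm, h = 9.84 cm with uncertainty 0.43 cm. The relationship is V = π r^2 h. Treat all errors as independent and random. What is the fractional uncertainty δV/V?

0.140

Products/powers → add relative errors in quadrature, weighted by exponent:
  (2·δr/r)² = (2×0.0663)² = 0.0176;  (1·δh/h)² = (1×0.0437)² = 0.00191
δV/V = √(0.0195) = 0.140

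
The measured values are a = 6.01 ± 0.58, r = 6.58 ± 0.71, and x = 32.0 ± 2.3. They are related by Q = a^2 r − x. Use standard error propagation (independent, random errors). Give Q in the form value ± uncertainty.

Let p = a^2·r = 238. δp/p = √((2·δa/a)² + (1·δr/r)²) = √(0.0373 + 0.0116) = 0.221, so δp = 52.6.
Q = p − x: δQ = √(δp² + δx²) = √(2760 + 5.29) = 52.6
Q = 206.

206 ± 52.6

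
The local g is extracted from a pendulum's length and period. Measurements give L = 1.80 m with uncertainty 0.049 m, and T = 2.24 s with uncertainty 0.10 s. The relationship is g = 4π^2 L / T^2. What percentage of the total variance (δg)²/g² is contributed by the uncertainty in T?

(δg/g)² = (1·δL/L)² + (-2·δT/T)²
  L term: (1×0.0272)² = 0.000741
  T term: (-2×0.0446)² = 0.00797
Total = 0.00871. Share from T = 0.00797/0.00871 = 0.915.

91.5%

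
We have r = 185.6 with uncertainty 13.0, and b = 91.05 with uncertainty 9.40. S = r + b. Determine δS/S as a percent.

S is a linear combination, so absolute uncertainties add in quadrature:
  (δr)² = 169;  (δb)² = 88.4
δS = √(257) = 16.0
S = 276.6, so δS/S = 16.0/276.6 = 0.0580.

5.80%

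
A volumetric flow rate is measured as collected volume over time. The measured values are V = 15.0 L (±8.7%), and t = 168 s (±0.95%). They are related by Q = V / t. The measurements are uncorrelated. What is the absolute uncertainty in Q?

Each factor contributes (exponent × relative error)² to (δQ/Q)²:
  (1·δV/V)² = (1×0.0870)² = 0.00757;  (-1·δt/t)² = (-1×0.00950)² = 9.02e-05
δQ/Q = √(0.00766) = 0.0875
Q = 0.0893 L/s, so δQ = 0.0875 × 0.0893 = 0.00781 L/s.

0.00781 L/s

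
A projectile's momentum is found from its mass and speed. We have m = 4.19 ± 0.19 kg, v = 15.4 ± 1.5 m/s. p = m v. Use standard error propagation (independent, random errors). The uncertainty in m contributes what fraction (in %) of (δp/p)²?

(δp/p)² = (1·δm/m)² + (1·δv/v)²
  m term: (1×0.0453)² = 0.00206
  v term: (1×0.0974)² = 0.00949
Total = 0.0115. Share from m = 0.00206/0.0115 = 0.178.

17.8%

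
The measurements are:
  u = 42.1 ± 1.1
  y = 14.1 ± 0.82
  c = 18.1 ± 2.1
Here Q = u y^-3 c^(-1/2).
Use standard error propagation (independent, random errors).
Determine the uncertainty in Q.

0.000656

Each factor contributes (exponent × relative error)² to (δQ/Q)²:
  (1·δu/u)² = (1×0.0261)² = 0.000683;  (-3·δy/y)² = (-3×0.0582)² = 0.0304;  (−½·δc/c)² = (-0.5×0.116)² = 0.00337
δQ/Q = √(0.0345) = 0.186
Q = 0.00353, so δQ = 0.186 × 0.00353 = 0.000656.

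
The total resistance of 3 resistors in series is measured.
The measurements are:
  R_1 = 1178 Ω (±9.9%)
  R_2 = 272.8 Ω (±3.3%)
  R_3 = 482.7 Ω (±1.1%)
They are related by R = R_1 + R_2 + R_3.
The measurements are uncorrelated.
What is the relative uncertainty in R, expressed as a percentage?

Sums and differences: (δR)² = Σ (cᵢ δxᵢ)².
  (δR_1)² = 13600;  (δR_2)² = 81.0;  (δR_3)² = 28.2
δR = √(13700) = 117 Ω
R = 1934 Ω, so δR/R = 117/1934 = 0.0606.

6.06%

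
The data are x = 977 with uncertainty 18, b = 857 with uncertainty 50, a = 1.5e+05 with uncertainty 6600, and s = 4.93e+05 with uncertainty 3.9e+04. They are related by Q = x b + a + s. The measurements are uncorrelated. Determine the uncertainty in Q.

64700

Let p = x·b = 8.37e+05. δp/p = √((1·δx/x)² + (1·δb/b)²) = √(0.000339 + 0.00340) = 0.0612, so δp = 51200.
Q = p + a + s: δQ = √(δp² + δa² + δs²) = √(2.62e+09 + 4.36e+07 + 1.52e+09) = 64700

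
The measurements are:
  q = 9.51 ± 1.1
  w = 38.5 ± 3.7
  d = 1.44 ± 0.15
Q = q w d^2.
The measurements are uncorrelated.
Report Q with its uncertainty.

Each factor contributes (exponent × relative error)² to (δQ/Q)²:
  (1·δq/q)² = (1×0.116)² = 0.0134;  (1·δw/w)² = (1×0.0961)² = 0.00924;  (2·δd/d)² = (2×0.104)² = 0.0434
δQ/Q = √(0.0660) = 0.257
Q = 759, so δQ = 0.257 × 759 = 195.

759 ± 195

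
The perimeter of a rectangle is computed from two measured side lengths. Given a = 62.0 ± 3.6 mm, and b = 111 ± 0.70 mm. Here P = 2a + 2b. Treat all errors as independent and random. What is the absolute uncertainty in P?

7.33 mm

Each term contributes (cᵢ δxᵢ)² to (δP)²:
  (2·δa)² = 51.8;  (2·δb)² = 1.96
δP = √(53.8) = 7.33 mm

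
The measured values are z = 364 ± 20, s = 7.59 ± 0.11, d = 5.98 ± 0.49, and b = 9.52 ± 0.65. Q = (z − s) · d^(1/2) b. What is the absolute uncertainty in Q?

808

Let u = z − s = 356. δu = √(δz² + δs²) = √(400 + 0.0121) = 20.0, so δu/u = 0.0561.
Q is then a monomial in u, d, b:
δQ/Q = √((δu/u)² + (½·δd/d)² + (1·δb/b)²) = √(0.00315 + 0.00168 + 0.00466) = 0.0974
Q = 8300, so δQ = 0.0974 × 8300 = 808.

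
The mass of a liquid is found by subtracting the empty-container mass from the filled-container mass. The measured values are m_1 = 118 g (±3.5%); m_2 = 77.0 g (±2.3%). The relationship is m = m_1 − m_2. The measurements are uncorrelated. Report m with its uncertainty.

41.0 ± 4.49 g

m is a linear combination, so absolute uncertainties add in quadrature:
  (δm_1)² = 17.1;  (δm_2)² = 3.14
δm = √(20.2) = 4.49 g
m = 41.0 g.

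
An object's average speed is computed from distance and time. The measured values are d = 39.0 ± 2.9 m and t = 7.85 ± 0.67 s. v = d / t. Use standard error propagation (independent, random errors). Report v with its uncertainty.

v is a product of powers, so relative uncertainties combine in quadrature:
  (1·δd/d)² = (1×0.0744)² = 0.00553;  (-1·δt/t)² = (-1×0.0854)² = 0.00728
δv/v = √(0.0128) = 0.113
v = 4.97 m/s, so δv = 0.113 × 4.97 = 0.562 m/s.

4.97 ± 0.562 m/s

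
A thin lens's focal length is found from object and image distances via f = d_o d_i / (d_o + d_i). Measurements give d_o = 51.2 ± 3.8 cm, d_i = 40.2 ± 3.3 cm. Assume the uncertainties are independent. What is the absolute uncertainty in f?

∂f/∂d_o = (d_i/(d_o+d_i))² = 0.193;  ∂f/∂d_i = (d_o/(d_o+d_i))² = 0.314
δf = √((∂f/∂d_o · δd_o)² + (∂f/∂d_i · δd_i)²) = √(0.540 + 1.07) = 1.27 cm

1.27 cm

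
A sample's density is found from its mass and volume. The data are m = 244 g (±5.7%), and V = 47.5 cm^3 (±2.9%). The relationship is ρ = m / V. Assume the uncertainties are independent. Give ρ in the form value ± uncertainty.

5.14 ± 0.329 g/cm^3

Since ρ is a product/quotient, work with relative uncertainties:
  (1·δm/m)² = (1×0.0570)² = 0.00325;  (-1·δV/V)² = (-1×0.0290)² = 0.000841
δρ/ρ = √(0.00409) = 0.0640
ρ = 5.14 g/cm^3, so δρ = 0.0640 × 5.14 = 0.329 g/cm^3.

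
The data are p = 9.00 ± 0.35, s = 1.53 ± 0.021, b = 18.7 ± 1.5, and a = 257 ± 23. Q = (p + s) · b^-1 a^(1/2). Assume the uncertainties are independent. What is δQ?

Let u = p + s = 10.5. δu = √(δp² + δs²) = √(0.122 + 0.000441) = 0.351, so δu/u = 0.0333.
Q is then a monomial in u, b, a:
δQ/Q = √((δu/u)² + (-1·δb/b)² + (½·δa/a)²) = √(0.00111 + 0.00643 + 0.00200) = 0.0977
Q = 9.03, so δQ = 0.0977 × 9.03 = 0.882.

0.882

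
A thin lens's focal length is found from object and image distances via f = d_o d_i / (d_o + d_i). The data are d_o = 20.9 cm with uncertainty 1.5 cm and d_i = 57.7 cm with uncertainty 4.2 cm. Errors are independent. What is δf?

0.861 cm

∂f/∂d_o = (d_i/(d_o+d_i))² = 0.539;  ∂f/∂d_i = (d_o/(d_o+d_i))² = 0.0707
δf = √((∂f/∂d_o · δd_o)² + (∂f/∂d_i · δd_i)²) = √(0.653 + 0.0882) = 0.861 cm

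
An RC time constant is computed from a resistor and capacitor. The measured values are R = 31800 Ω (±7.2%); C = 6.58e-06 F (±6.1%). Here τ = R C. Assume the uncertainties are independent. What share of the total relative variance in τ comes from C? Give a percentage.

41.8%

(δτ/τ)² = (1·δR/R)² + (1·δC/C)²
  R term: (1×0.0720)² = 0.00518
  C term: (1×0.0610)² = 0.00372
Total = 0.00891. Share from C = 0.00372/0.00891 = 0.418.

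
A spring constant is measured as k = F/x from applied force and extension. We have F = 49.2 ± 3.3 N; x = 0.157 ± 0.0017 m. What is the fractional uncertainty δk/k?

0.0679

For a monomial k ∝ F, x^-1, fractional errors add in quadrature:
  (1·δF/F)² = (1×0.0671)² = 0.00450;  (-1·δx/x)² = (-1×0.0108)² = 0.000117
δk/k = √(0.00462) = 0.0679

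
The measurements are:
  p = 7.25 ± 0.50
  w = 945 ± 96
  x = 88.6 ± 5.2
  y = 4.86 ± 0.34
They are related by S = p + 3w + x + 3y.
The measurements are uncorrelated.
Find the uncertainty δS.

288

For a sum/difference, combine absolute errors in quadrature:
  (δp)² = 0.250;  (3·δw)² = 82900;  (δx)² = 27.0;  (3·δy)² = 1.04
δS = √(83000) = 288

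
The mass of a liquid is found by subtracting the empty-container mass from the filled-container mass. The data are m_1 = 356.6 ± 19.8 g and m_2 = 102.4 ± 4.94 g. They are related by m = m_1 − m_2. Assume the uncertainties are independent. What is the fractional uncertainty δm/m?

0.0803

Absolute uncertainties add in quadrature for a linear combination:
  (δm_1)² = 392;  (δm_2)² = 24.4
δm = √(416) = 20.4 g
m = 254.2 g, so δm/m = 20.4/254.2 = 0.0803.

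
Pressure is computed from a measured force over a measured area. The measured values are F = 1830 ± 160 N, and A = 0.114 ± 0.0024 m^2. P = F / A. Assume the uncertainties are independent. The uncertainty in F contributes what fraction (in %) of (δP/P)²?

94.5%

(δP/P)² = (1·δF/F)² + (-1·δA/A)²
  F term: (1×0.0874)² = 0.00764
  A term: (-1×0.0211)² = 0.000443
Total = 0.00809. Share from F = 0.00764/0.00809 = 0.945.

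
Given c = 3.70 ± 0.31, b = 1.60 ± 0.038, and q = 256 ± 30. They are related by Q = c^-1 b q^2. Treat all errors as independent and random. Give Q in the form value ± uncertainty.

28300 ± 7090

Since Q is a product/quotient, work with relative uncertainties:
  (-1·δc/c)² = (-1×0.0838)² = 0.00702;  (1·δb/b)² = (1×0.0237)² = 0.000564;  (2·δq/q)² = (2×0.117)² = 0.0549
δQ/Q = √(0.0625) = 0.250
Q = 28300, so δQ = 0.250 × 28300 = 7090.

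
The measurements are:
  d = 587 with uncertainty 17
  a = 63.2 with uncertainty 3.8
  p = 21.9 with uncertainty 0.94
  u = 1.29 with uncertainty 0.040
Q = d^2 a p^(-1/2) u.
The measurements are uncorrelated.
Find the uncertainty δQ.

For a monomial Q ∝ d^2, a, p^(-1/2), u, fractional errors add in quadrature:
  (2·δd/d)² = (2×0.0290)² = 0.00335;  (1·δa/a)² = (1×0.0601)² = 0.00362;  (−½·δp/p)² = (-0.5×0.0429)² = 0.000461;  (1·δu/u)² = (1×0.0310)² = 0.000961
δQ/Q = √(0.00839) = 0.0916
Q = 6e+06, so δQ = 0.0916 × 6e+06 = 5.5e+05.

5.5e+05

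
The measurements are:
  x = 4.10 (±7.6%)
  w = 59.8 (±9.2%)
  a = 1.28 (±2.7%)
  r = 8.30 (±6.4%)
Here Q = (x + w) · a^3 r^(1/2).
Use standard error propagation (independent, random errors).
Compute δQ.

Let u = x + w = 63.9. δu = √(δx² + δw²) = √(0.0971 + 30.3) = 5.51, so δu/u = 0.0862.
Q is then a monomial in u, a, r:
δQ/Q = √((δu/u)² + (3·δa/a)² + (½·δr/r)²) = √(0.00744 + 0.00656 + 0.00102) = 0.123
Q = 386, so δQ = 0.123 × 386 = 47.3.

47.3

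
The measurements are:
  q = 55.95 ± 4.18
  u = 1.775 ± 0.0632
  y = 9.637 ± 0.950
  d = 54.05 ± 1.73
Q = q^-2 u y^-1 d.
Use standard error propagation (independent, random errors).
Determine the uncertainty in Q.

0.000589

Q is a product of powers, so relative uncertainties combine in quadrature:
  (-2·δq/q)² = (-2×0.0747)² = 0.0223;  (1·δu/u)² = (1×0.0356)² = 0.00127;  (-1·δy/y)² = (-1×0.0986)² = 0.00972;  (1·δd/d)² = (1×0.0320)² = 0.00102
δQ/Q = √(0.0343) = 0.185
Q = 0.003180, so δQ = 0.185 × 0.003180 = 0.000589.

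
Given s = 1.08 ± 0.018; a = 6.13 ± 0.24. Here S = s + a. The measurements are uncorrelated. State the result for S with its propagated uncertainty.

Absolute uncertainties add in quadrature for a linear combination:
  (δs)² = 0.000324;  (δa)² = 0.0576
δS = √(0.0579) = 0.241
S = 7.21.

7.21 ± 0.241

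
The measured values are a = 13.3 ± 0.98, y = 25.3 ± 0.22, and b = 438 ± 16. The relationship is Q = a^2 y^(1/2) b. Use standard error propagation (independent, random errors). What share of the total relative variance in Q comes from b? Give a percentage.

(δQ/Q)² = (2·δa/a)² + (½·δy/y)² + (1·δb/b)²
  a term: (2×0.0737)² = 0.0217
  y term: (0.5×0.00870)² = 1.89e-05
  b term: (1×0.0365)² = 0.00133
Total = 0.0231. Share from b = 0.00133/0.0231 = 0.0578.

5.78%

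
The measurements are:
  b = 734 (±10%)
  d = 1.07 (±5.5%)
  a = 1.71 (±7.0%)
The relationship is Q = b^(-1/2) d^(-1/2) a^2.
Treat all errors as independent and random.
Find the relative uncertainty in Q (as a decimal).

Relative error in a monomial: (δQ/Q)² = Σ (nᵢ · δxᵢ/xᵢ)².
  (−½·δb/b)² = (-0.5×0.100)² = 0.00250;  (−½·δd/d)² = (-0.5×0.0550)² = 0.000756;  (2·δa/a)² = (2×0.0700)² = 0.0196
δQ/Q = √(0.0229) = 0.151

0.151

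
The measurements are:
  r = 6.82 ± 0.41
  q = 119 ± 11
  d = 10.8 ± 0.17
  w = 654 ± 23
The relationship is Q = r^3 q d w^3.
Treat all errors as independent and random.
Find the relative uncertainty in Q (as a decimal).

Relative error in a monomial: (δQ/Q)² = Σ (nᵢ · δxᵢ/xᵢ)².
  (3·δr/r)² = (3×0.0601)² = 0.0325;  (1·δq/q)² = (1×0.0924)² = 0.00854;  (1·δd/d)² = (1×0.0157)² = 0.000248;  (3·δw/w)² = (3×0.0352)² = 0.0111
δQ/Q = √(0.0525) = 0.229

0.229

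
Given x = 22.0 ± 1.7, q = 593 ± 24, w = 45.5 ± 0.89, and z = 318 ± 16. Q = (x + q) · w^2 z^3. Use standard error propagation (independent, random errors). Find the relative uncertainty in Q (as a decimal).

0.161

Let u = x + q = 615. δu = √(δx² + δq²) = √(2.89 + 576) = 24.1, so δu/u = 0.0391.
Q is then a monomial in u, w, z:
δQ/Q = √((δu/u)² + (2·δw/w)² + (3·δz/z)²) = √(0.00153 + 0.00153 + 0.0228) = 0.161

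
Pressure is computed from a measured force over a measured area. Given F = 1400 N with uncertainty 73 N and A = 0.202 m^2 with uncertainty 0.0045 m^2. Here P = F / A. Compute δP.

Since P is a product/quotient, work with relative uncertainties:
  (1·δF/F)² = (1×0.0521)² = 0.00272;  (-1·δA/A)² = (-1×0.0223)² = 0.000496
δP/P = √(0.00322) = 0.0567
P = 6930 Pa, so δP = 0.0567 × 6930 = 393 Pa.

393 Pa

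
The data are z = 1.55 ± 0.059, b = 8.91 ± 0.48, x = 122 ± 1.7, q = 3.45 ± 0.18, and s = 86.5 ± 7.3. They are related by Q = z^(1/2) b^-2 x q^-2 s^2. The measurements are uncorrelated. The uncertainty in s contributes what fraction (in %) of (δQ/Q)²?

55.3%

(δQ/Q)² = (½·δz/z)² + (-2·δb/b)² + (1·δx/x)² + (-2·δq/q)² + (2·δs/s)²
  z term: (0.5×0.0381)² = 0.000362
  b term: (-2×0.0539)² = 0.0116
  x term: (1×0.0139)² = 0.000194
  q term: (-2×0.0522)² = 0.0109
  s term: (2×0.0844)² = 0.0285
Total = 0.0515. Share from s = 0.0285/0.0515 = 0.553.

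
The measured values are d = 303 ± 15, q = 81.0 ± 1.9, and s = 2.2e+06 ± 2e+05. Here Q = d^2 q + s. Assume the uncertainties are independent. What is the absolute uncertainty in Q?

Let p = d^2·q = 7.44e+06. δp/p = √((2·δd/d)² + (1·δq/q)²) = √(0.00980 + 0.000550) = 0.102, so δp = 7.57e+05.
Q = p + s: δQ = √(δp² + δs²) = √(5.73e+11 + 4e+10) = 7.83e+05

7.83e+05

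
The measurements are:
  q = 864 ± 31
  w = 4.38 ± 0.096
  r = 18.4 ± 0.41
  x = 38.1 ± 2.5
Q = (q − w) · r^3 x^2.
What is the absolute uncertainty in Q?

1.18e+09

Let u = q − w = 860. δu = √(δq² + δw²) = √(961 + 0.00922) = 31.0, so δu/u = 0.0361.
Q is then a monomial in u, r, x:
δQ/Q = √((δu/u)² + (3·δr/r)² + (2·δx/x)²) = √(0.00130 + 0.00447 + 0.0172) = 0.152
Q = 7.77e+09, so δQ = 0.152 × 7.77e+09 = 1.18e+09.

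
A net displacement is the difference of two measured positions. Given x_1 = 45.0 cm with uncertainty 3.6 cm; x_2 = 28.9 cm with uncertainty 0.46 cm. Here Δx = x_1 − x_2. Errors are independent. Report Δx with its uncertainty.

Δx is a linear combination, so absolute uncertainties add in quadrature:
  (δx_1)² = 13.0;  (δx_2)² = 0.212
δΔx = √(13.2) = 3.63 cm
Δx = 16.1 cm.

16.1 ± 3.63 cm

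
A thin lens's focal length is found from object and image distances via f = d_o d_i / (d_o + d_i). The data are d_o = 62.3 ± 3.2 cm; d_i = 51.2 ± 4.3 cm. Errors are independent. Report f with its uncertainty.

28.1 ± 1.45 cm

∂f/∂d_o = (d_i/(d_o+d_i))² = 0.203;  ∂f/∂d_i = (d_o/(d_o+d_i))² = 0.301
δf = √((∂f/∂d_o · δd_o)² + (∂f/∂d_i · δd_i)²) = √(0.424 + 1.68) = 1.45 cm
f = 28.1 cm.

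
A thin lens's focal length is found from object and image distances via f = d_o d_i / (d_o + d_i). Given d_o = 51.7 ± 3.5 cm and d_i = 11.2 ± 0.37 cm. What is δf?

∂f/∂d_o = (d_i/(d_o+d_i))² = 0.0317;  ∂f/∂d_i = (d_o/(d_o+d_i))² = 0.676
δf = √((∂f/∂d_o · δd_o)² + (∂f/∂d_i · δd_i)²) = √(0.0123 + 0.0625) = 0.273 cm

0.273 cm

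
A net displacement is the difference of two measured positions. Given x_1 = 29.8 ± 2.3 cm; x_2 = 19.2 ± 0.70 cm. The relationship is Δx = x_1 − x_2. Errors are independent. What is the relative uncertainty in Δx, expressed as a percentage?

22.7%

Sums and differences: (δΔx)² = Σ (cᵢ δxᵢ)².
  (δx_1)² = 5.29;  (δx_2)² = 0.490
δΔx = √(5.78) = 2.40 cm
Δx = 10.6 cm, so δΔx/Δx = 2.40/10.6 = 0.227.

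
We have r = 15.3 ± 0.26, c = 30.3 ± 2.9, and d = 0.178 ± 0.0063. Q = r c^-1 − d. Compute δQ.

Let p = r·c^-1 = 0.505. δp/p = √((1·δr/r)² + (-1·δc/c)²) = √(0.000289 + 0.00916) = 0.0972, so δp = 0.0491.
Q = p − d: δQ = √(δp² + δd²) = √(0.00241 + 3.97e-05) = 0.0495

0.0495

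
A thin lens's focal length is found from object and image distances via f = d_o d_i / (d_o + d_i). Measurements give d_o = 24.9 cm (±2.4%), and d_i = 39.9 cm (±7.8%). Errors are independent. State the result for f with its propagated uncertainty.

15.3 ± 0.512 cm

∂f/∂d_o = (d_i/(d_o+d_i))² = 0.379;  ∂f/∂d_i = (d_o/(d_o+d_i))² = 0.148
δf = √((∂f/∂d_o · δd_o)² + (∂f/∂d_i · δd_i)²) = √(0.0513 + 0.211) = 0.512 cm
f = 15.3 cm.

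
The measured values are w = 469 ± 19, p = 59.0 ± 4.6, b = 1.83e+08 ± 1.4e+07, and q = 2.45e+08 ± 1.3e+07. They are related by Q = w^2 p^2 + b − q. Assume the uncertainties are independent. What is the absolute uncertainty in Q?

1.36e+08

Let h = w^2·p^2 = 7.66e+08. δh/h = √((2·δw/w)² + (2·δp/p)²) = √(0.00656 + 0.0243) = 0.176, so δh = 1.35e+08.
Q = h + b − q: δQ = √(δh² + δb² + δq²) = √(1.81e+16 + 1.96e+14 + 1.69e+14) = 1.36e+08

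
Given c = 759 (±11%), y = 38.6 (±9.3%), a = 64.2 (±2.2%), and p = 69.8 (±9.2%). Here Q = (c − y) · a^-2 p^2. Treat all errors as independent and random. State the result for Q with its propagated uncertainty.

Let u = c − y = 720. δu = √(δc² + δy²) = √(6970 + 12.9) = 83.6, so δu/u = 0.116.
Q is then a monomial in u, a, p:
δQ/Q = √((δu/u)² + (-2·δa/a)² + (2·δp/p)²) = √(0.0135 + 0.00194 + 0.0339) = 0.222
Q = 852, so δQ = 0.222 × 852 = 189.

852 ± 189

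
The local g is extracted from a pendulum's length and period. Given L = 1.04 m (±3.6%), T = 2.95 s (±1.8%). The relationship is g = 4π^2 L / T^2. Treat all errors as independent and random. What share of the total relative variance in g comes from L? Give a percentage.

50.0%

(δg/g)² = (1·δL/L)² + (-2·δT/T)²
  L term: (1×0.0360)² = 0.00130
  T term: (-2×0.0180)² = 0.00130
Total = 0.00259. Share from L = 0.00130/0.00259 = 0.500.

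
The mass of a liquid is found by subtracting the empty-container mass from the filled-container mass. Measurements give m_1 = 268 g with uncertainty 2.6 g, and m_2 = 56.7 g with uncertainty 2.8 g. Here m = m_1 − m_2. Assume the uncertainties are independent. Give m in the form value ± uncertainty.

211 ± 3.82 g

Absolute uncertainties add in quadrature for a linear combination:
  (δm_1)² = 6.76;  (δm_2)² = 7.84
δm = √(14.6) = 3.82 g
m = 211 g.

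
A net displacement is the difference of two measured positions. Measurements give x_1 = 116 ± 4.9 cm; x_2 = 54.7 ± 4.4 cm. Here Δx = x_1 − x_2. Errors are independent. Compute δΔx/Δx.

0.107

Sums and differences: (δΔx)² = Σ (cᵢ δxᵢ)².
  (δx_1)² = 24.0;  (δx_2)² = 19.4
δΔx = √(43.4) = 6.59 cm
Δx = 61.3 cm, so δΔx/Δx = 6.59/61.3 = 0.107.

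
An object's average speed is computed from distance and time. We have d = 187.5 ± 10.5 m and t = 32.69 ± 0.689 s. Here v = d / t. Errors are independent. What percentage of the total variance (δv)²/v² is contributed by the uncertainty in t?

12.4%

(δv/v)² = (1·δd/d)² + (-1·δt/t)²
  d term: (1×0.0560)² = 0.00314
  t term: (-1×0.0211)² = 0.000444
Total = 0.00358. Share from t = 0.000444/0.00358 = 0.124.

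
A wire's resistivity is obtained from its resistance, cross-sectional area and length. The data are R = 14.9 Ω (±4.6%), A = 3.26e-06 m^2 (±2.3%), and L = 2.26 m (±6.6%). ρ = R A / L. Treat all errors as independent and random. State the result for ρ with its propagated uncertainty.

(2.15 ± 0.180) × 10^-5 Ω·m

For a monomial ρ ∝ R, A, L^-1, fractional errors add in quadrature:
  (1·δR/R)² = (1×0.0460)² = 0.00212;  (1·δA/A)² = (1×0.0230)² = 0.000529;  (-1·δL/L)² = (-1×0.0660)² = 0.00436
δρ/ρ = √(0.00700) = 0.0837
ρ = 2.15e-05 Ω·m, so δρ = 0.0837 × 2.15e-05 = 1.8e-06 Ω·m.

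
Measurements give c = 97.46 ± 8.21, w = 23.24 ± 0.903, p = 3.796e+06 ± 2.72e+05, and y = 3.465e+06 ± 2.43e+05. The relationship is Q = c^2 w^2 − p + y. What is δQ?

Let h = c^2·w^2 = 5.13e+06. δh/h = √((2·δc/c)² + (2·δw/w)²) = √(0.0284 + 0.00604) = 0.186, so δh = 9.52e+05.
Q = h − p + y: δQ = √(δh² + δp² + δy²) = √(9.06e+11 + 7.4e+10 + 5.9e+10) = 1.02e+06

1.02e+06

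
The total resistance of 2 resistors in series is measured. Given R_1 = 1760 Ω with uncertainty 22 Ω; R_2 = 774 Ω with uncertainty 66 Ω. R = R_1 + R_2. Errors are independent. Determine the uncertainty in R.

69.6 Ω

R is a linear combination, so absolute uncertainties add in quadrature:
  (δR_1)² = 484;  (δR_2)² = 4360
δR = √(4840) = 69.6 Ω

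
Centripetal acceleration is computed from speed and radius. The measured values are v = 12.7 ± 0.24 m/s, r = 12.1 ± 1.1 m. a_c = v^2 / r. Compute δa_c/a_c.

0.0985

a_c is a product of powers, so relative uncertainties combine in quadrature:
  (2·δv/v)² = (2×0.0189)² = 0.00143;  (-1·δr/r)² = (-1×0.0909)² = 0.00826
δa_c/a_c = √(0.00969) = 0.0985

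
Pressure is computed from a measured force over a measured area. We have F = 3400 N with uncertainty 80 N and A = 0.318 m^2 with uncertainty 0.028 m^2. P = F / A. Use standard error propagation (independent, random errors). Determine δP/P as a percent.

9.11%

Products/powers → add relative errors in quadrature, weighted by exponent:
  (1·δF/F)² = (1×0.0235)² = 0.000554;  (-1·δA/A)² = (-1×0.0881)² = 0.00775
δP/P = √(0.00831) = 0.0911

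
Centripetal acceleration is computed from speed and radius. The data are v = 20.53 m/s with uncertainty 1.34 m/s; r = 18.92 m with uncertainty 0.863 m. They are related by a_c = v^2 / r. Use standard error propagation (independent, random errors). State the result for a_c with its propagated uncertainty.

Relative error in a monomial: (δa_c/a_c)² = Σ (nᵢ · δxᵢ/xᵢ)².
  (2·δv/v)² = (2×0.0653)² = 0.0170;  (-1·δr/r)² = (-1×0.0456)² = 0.00208
δa_c/a_c = √(0.0191) = 0.138
a_c = 22.28 m/s^2, so δa_c = 0.138 × 22.28 = 3.08 m/s^2.

22.28 ± 3.08 m/s^2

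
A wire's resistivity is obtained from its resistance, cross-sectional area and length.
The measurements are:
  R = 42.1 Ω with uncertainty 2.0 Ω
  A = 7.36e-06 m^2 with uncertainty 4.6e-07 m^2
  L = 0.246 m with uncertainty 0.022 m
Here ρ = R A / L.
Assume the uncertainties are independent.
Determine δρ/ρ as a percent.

Since ρ is a product/quotient, work with relative uncertainties:
  (1·δR/R)² = (1×0.0475)² = 0.00226;  (1·δA/A)² = (1×0.0625)² = 0.00391;  (-1·δL/L)² = (-1×0.0894)² = 0.00800
δρ/ρ = √(0.0142) = 0.119

11.9%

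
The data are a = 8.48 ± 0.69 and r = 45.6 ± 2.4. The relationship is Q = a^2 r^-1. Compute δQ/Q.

0.171

Each factor contributes (exponent × relative error)² to (δQ/Q)²:
  (2·δa/a)² = (2×0.0814)² = 0.0265;  (-1·δr/r)² = (-1×0.0526)² = 0.00277
δQ/Q = √(0.0293) = 0.171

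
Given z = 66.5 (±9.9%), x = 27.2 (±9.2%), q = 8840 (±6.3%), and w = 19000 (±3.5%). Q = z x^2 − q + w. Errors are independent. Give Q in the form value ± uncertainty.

59400 ± 10300

Let p = z·x^2 = 49200. δp/p = √((1·δz/z)² + (2·δx/x)²) = √(0.00980 + 0.0339) = 0.209, so δp = 10300.
Q = p − q + w: δQ = √(δp² + δq² + δw²) = √(1.06e+08 + 3.1e+05 + 4.42e+05) = 10300
Q = 59400.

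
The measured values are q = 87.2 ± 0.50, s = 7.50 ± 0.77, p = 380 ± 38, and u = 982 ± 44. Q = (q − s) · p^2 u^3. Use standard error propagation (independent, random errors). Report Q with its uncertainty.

Let w = q − s = 79.7. δw = √(δq² + δs²) = √(0.250 + 0.593) = 0.918, so δw/w = 0.0115.
Q is then a monomial in w, p, u:
δQ/Q = √((δw/w)² + (2·δp/p)² + (3·δu/u)²) = √(0.000133 + 0.0400 + 0.0181) = 0.241
Q = 1.09e+16, so δQ = 0.241 × 1.09e+16 = 2.63e+15.

(1.09 ± 0.263) × 10^16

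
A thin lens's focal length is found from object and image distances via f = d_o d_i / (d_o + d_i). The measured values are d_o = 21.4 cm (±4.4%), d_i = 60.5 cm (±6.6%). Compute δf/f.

∂f/∂d_o = (d_i/(d_o+d_i))² = 0.546;  ∂f/∂d_i = (d_o/(d_o+d_i))² = 0.0683
δf = √((∂f/∂d_o · δd_o)² + (∂f/∂d_i · δd_i)²) = √(0.264 + 0.0743) = 0.582 cm
f = 15.8 cm, so δf/f = 0.582/15.8 = 0.0368.

0.0368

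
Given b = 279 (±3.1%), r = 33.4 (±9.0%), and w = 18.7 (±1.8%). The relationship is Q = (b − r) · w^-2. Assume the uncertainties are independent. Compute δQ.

0.0364

Let u = b − r = 246. δu = √(δb² + δr²) = √(74.8 + 9.04) = 9.16, so δu/u = 0.0373.
Q is then a monomial in u, w:
δQ/Q = √((δu/u)² + (-2·δw/w)²) = √(0.00139 + 0.00130) = 0.0518
Q = 0.702, so δQ = 0.0518 × 0.702 = 0.0364.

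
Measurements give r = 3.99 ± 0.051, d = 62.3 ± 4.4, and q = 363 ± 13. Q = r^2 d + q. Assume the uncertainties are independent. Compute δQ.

Let p = r^2·d = 992. δp/p = √((2·δr/r)² + (1·δd/d)²) = √(0.000654 + 0.00499) = 0.0751, so δp = 74.5.
Q = p + q: δQ = √(δp² + δq²) = √(5550 + 169) = 75.6

75.6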